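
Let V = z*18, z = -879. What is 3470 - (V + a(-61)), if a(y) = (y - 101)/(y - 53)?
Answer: 366521/19 ≈ 19291.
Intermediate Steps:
a(y) = (-101 + y)/(-53 + y)
V = -15822 (V = -879*18 = -15822)
3470 - (V + a(-61)) = 3470 - (-15822 + (-101 - 61)/(-53 - 61)) = 3470 - (-15822 - 162/(-114)) = 3470 - (-15822 - 1/114*(-162)) = 3470 - (-15822 + 27/19) = 3470 - 1*(-300591/19) = 3470 + 300591/19 = 366521/19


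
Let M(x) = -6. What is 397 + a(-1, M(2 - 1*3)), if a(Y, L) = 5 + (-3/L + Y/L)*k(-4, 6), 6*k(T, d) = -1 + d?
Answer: 3623/9 ≈ 402.56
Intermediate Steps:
k(T, d) = -⅙ + d/6 (k(T, d) = (-1 + d)/6 = -⅙ + d/6)
a(Y, L) = 5 - 5/(2*L) + 5*Y/(6*L) (a(Y, L) = 5 + (-3/L + Y/L)*(-⅙ + (⅙)*6) = 5 + (-3/L + Y/L)*(-⅙ + 1) = 5 + (-3/L + Y/L)*(⅚) = 5 + (-5/(2*L) + 5*Y/(6*L)) = 5 - 5/(2*L) + 5*Y/(6*L))
397 + a(-1, M(2 - 1*3)) = 397 + (⅚)*(-3 - 1 + 6*(-6))/(-6) = 397 + (⅚)*(-⅙)*(-3 - 1 - 36) = 397 + (⅚)*(-⅙)*(-40) = 397 + 50/9 = 3623/9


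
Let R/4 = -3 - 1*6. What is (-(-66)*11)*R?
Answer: -26136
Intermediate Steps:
R = -36 (R = 4*(-3 - 1*6) = 4*(-3 - 6) = 4*(-9) = -36)
(-(-66)*11)*R = -(-66)*11*(-36) = -11*(-66)*(-36) = 726*(-36) = -26136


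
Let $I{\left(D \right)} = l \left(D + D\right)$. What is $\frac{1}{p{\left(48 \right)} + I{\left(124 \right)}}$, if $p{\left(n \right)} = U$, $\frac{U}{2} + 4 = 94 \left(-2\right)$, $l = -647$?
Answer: $- \frac{1}{160840} \approx -6.2174 \cdot 10^{-6}$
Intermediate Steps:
$I{\left(D \right)} = - 1294 D$ ($I{\left(D \right)} = - 647 \left(D + D\right) = - 647 \cdot 2 D = - 1294 D$)
$U = -384$ ($U = -8 + 2 \cdot 94 \left(-2\right) = -8 + 2 \left(-188\right) = -8 - 376 = -384$)
$p{\left(n \right)} = -384$
$\frac{1}{p{\left(48 \right)} + I{\left(124 \right)}} = \frac{1}{-384 - 160456} = \frac{1}{-160840} = - \frac{1}{160840}$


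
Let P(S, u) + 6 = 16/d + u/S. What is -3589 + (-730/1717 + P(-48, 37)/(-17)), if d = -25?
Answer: -7394753407/2060400 ≈ -3589.0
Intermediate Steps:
P(S, u) = -166/25 + u/S (P(S, u) = -6 + (16/(-25) + u/S) = -6 + (16*(-1/25) + u/S) = -6 + (-16/25 + u/S) = -166/25 + u/S)
-3589 + (-730/1717 + P(-48, 37)/(-17)) = -3589 + (-730/1717 + (-166/25 + 37/(-48))/(-17)) = -3589 + (-730*1/1717 + (-166/25 + 37*(-1/48))*(-1/17)) = -3589 + (-730/1717 + (-166/25 - 37/48)*(-1/17)) = -3589 + (-730/1717 - 8893/1200*(-1/17)) = -3589 + (-730/1717 + 8893/20400) = -3589 + 22193/2060400 = -7394753407/2060400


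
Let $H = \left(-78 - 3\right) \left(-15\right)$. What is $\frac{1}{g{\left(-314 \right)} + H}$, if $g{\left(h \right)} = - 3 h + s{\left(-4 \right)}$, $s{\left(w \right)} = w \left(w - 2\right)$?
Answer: $\frac{1}{2181} \approx 0.00045851$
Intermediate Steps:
$s{\left(w \right)} = w \left(-2 + w\right)$
$H = 1215$ ($H = \left(-81\right) \left(-15\right) = 1215$)
$g{\left(h \right)} = 24 - 3 h$ ($g{\left(h \right)} = - 3 h - 4 \left(-2 - 4\right) = - 3 h - -24 = - 3 h + 24 = 24 - 3 h$)
$\frac{1}{g{\left(-314 \right)} + H} = \frac{1}{\left(24 - -942\right) + 1215} = \frac{1}{\left(24 + 942\right) + 1215} = \frac{1}{966 + 1215} = \frac{1}{2181}$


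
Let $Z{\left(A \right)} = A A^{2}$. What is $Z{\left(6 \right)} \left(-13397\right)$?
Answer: $-2893752$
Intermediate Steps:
$Z{\left(A \right)} = A^{3}$
$Z{\left(6 \right)} \left(-13397\right) = 6^{3} \left(-13397\right) = 216 \left(-13397\right) = -2893752$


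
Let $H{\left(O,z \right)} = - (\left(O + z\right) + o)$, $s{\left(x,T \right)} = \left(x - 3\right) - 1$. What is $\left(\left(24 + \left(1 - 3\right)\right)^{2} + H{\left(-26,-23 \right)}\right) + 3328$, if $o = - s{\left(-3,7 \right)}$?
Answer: $3854$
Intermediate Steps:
$s{\left(x,T \right)} = -4 + x$ ($s{\left(x,T \right)} = \left(-3 + x\right) - 1 = -4 + x$)
$o = 7$ ($o = - (-4 - 3) = \left(-1\right) \left(-7\right) = 7$)
$H{\left(O,z \right)} = -7 - O - z$ ($H{\left(O,z \right)} = - (\left(O + z\right) + 7) = - (7 + O + z) = -7 - O - z$)
$\left(\left(24 + \left(1 - 3\right)\right)^{2} + H{\left(-26,-23 \right)}\right) + 3328 = \left(\left(24 + \left(1 - 3\right)\right)^{2} - -42\right) + 3328 = \left(\left(24 - 2\right)^{2} + \left(-7 + 26 + 23\right)\right) + 3328 = \left(22^{2} + 42\right) + 3328 = \left(484 + 42\right) + 3328 = 526 + 3328 = 3854$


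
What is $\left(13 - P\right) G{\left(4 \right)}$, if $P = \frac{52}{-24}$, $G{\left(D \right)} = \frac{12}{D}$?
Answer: $\frac{91}{2} \approx 45.5$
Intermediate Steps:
$P = - \frac{13}{6}$ ($P = 52 \left(- \frac{1}{24}\right) = - \frac{13}{6} \approx -2.1667$)
$\left(13 - P\right) G{\left(4 \right)} = \left(13 - - \frac{13}{6}\right) \frac{12}{4} = \left(13 + \frac{13}{6}\right) 12 \cdot \frac{1}{4} = \frac{91}{6} \cdot 3 = \frac{91}{2}$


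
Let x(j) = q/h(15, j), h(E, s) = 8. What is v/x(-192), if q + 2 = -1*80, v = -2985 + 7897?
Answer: -19648/41 ≈ -479.22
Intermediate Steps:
v = 4912
q = -82 (q = -2 - 1*80 = -2 - 80 = -82)
x(j) = -41/4 (x(j) = -82/8 = -82*⅛ = -41/4)
v/x(-192) = 4912/(-41/4) = 4912*(-4/41) = -19648/41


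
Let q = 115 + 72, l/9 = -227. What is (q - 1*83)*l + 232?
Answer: -212240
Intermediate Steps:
l = -2043 (l = 9*(-227) = -2043)
q = 187
(q - 1*83)*l + 232 = (187 - 1*83)*(-2043) + 232 = (187 - 83)*(-2043) + 232 = 104*(-2043) + 232 = -212472 + 232 = -212240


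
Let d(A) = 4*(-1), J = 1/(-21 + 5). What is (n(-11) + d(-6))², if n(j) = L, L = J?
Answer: 4225/256 ≈ 16.504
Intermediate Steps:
J = -1/16 (J = 1/(-16) = -1/16 ≈ -0.062500)
d(A) = -4
L = -1/16 ≈ -0.062500
n(j) = -1/16
(n(-11) + d(-6))² = (-1/16 - 4)² = (-65/16)² = 4225/256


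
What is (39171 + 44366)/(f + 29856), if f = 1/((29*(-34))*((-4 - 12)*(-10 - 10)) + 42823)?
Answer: 22780289289/8141641631 ≈ 2.7980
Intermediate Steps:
f = -1/272697 (f = 1/(-(-15776)*(-20) + 42823) = 1/(-986*320 + 42823) = 1/(-315520 + 42823) = 1/(-272697) = -1/272697 ≈ -3.6671e-6)
(39171 + 44366)/(f + 29856) = (39171 + 44366)/(-1/272697 + 29856) = 83537/(8141641631/272697) = 83537*(272697/8141641631) = 22780289289/8141641631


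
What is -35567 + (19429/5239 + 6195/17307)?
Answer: -1074846670061/30223791 ≈ -35563.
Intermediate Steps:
-35567 + (19429/5239 + 6195/17307) = -35567 + (19429*(1/5239) + 6195*(1/17307)) = -35567 + (19429/5239 + 2065/5769) = -35567 + 122904436/30223791 = -1074846670061/30223791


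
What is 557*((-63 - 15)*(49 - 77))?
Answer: 1216488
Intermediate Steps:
557*((-63 - 15)*(49 - 77)) = 557*(-78*(-28)) = 557*2184 = 1216488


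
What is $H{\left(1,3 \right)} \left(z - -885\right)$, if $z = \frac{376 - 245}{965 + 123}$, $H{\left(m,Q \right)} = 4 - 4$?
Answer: $0$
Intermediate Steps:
$H{\left(m,Q \right)} = 0$
$z = \frac{131}{1088} \approx 0.1204$
$H{\left(1,3 \right)} \left(z - -885\right) = 0 \left(\frac{131}{1088} - -885\right) = 0 \left(\frac{131}{1088} + 885\right) = 0 \cdot \frac{963011}{1088} = 0$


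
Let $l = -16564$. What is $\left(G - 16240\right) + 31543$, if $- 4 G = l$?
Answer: $19444$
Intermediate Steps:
$G = 4141$ ($G = \left(- \frac{1}{4}\right) \left(-16564\right) = 4141$)
$\left(G - 16240\right) + 31543 = \left(4141 - 16240\right) + 31543 = -12099 + 31543 = 19444$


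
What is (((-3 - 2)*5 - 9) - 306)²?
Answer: 115600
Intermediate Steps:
(((-3 - 2)*5 - 9) - 306)² = ((-5*5 - 9) - 306)² = ((-25 - 9) - 306)² = (-34 - 306)² = (-340)² = 115600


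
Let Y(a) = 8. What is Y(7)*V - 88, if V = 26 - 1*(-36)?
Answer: 408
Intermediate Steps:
V = 62 (V = 26 + 36 = 62)
Y(7)*V - 88 = 8*62 - 88 = 496 - 88 = 408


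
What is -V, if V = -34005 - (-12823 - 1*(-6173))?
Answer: 27355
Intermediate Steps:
V = -27355 (V = -34005 - (-12823 + 6173) = -34005 - 1*(-6650) = -34005 + 6650 = -27355)
-V = -1*(-27355) = 27355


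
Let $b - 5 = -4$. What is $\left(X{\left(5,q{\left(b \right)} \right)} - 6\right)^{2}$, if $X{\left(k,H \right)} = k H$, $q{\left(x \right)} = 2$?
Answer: $16$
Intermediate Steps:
$b = 1$ ($b = 5 - 4 = 1$)
$X{\left(k,H \right)} = H k$
$\left(X{\left(5,q{\left(b \right)} \right)} - 6\right)^{2} = \left(2 \cdot 5 - 6\right)^{2} = \left(10 - 6\right)^{2} = 4^{2} = 16$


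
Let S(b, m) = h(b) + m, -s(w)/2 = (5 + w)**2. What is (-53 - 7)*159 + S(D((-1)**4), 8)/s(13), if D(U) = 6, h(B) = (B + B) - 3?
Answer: -6181937/648 ≈ -9540.0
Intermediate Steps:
h(B) = -3 + 2*B (h(B) = 2*B - 3 = -3 + 2*B)
s(w) = -2*(5 + w)**2
S(b, m) = -3 + m + 2*b (S(b, m) = (-3 + 2*b) + m = -3 + m + 2*b)
(-53 - 7)*159 + S(D((-1)**4), 8)/s(13) = (-53 - 7)*159 + (-3 + 8 + 2*6)/((-2*(5 + 13)**2)) = -60*159 + (-3 + 8 + 12)/((-2*18**2)) = -9540 + 17/((-2*324)) = -9540 + 17/(-648) = -9540 + 17*(-1/648) = -9540 - 17/648 = -6181937/648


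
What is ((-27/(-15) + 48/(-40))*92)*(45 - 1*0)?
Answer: 2484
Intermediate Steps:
((-27/(-15) + 48/(-40))*92)*(45 - 1*0) = ((-27*(-1/15) + 48*(-1/40))*92)*(45 + 0) = ((9/5 - 6/5)*92)*45 = ((⅗)*92)*45 = (276/5)*45 = 2484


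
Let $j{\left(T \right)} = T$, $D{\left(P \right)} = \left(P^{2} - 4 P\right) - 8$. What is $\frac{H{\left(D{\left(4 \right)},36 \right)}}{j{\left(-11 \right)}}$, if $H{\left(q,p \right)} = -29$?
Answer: $\frac{29}{11} \approx 2.6364$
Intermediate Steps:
$D{\left(P \right)} = -8 + P^{2} - 4 P$
$\frac{H{\left(D{\left(4 \right)},36 \right)}}{j{\left(-11 \right)}} = - \frac{29}{-11} = \left(-29\right) \left(- \frac{1}{11}\right) = \frac{29}{11}$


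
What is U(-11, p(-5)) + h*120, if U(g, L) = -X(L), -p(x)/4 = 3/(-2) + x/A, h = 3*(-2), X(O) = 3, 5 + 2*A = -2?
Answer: -723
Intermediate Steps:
A = -7/2 (A = -5/2 + (½)*(-2) = -5/2 - 1 = -7/2 ≈ -3.5000)
h = -6
p(x) = 6 + 8*x/7 (p(x) = -4*(3/(-2) + x/(-7/2)) = -4*(3*(-½) + x*(-2/7)) = -4*(-3/2 - 2*x/7) = 6 + 8*x/7)
U(g, L) = -3 (U(g, L) = -1*3 = -3)
U(-11, p(-5)) + h*120 = -3 - 6*120 = -3 - 720 = -723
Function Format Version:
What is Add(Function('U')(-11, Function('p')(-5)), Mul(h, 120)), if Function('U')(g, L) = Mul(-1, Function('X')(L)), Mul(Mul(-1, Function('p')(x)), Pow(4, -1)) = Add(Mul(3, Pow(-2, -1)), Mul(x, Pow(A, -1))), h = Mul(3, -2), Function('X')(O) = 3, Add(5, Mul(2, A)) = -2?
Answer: -723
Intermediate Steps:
A = Rational(-7, 2) (A = Add(Rational(-5, 2), Mul(Rational(1, 2), -2)) = Add(Rational(-5, 2), -1) = Rational(-7, 2) ≈ -3.5000)
h = -6
Function('p')(x) = Add(6, Mul(Rational(8, 7), x)) (Function('p')(x) = Mul(-4, Add(Mul(3, Pow(-2, -1)), Mul(x, Pow(Rational(-7, 2), -1)))) = Mul(-4, Add(Mul(3, Rational(-1, 2)), Mul(x, Rational(-2, 7)))) = Mul(-4, Add(Rational(-3, 2), Mul(Rational(-2, 7), x))) = Add(6, Mul(Rational(8, 7), x)))
Function('U')(g, L) = -3 (Function('U')(g, L) = Mul(-1, 3) = -3)
Add(Function('U')(-11, Function('p')(-5)), Mul(h, 120)) = Add(-3, Mul(-6, 120)) = Add(-3, -720) = -723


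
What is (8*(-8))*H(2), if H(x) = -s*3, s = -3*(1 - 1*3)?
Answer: 1152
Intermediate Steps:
s = 6 (s = -3*(1 - 3) = -3*(-2) = 6)
H(x) = -18 (H(x) = -1*6*3 = -6*3 = -18)
(8*(-8))*H(2) = (8*(-8))*(-18) = -64*(-18) = 1152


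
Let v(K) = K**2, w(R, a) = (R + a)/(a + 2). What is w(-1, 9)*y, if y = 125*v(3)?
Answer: 9000/11 ≈ 818.18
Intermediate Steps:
w(R, a) = (R + a)/(2 + a)
y = 1125 (y = 125*3**2 = 125*9 = 1125)
w(-1, 9)*y = ((-1 + 9)/(2 + 9))*1125 = (8/11)*1125 = 9000/11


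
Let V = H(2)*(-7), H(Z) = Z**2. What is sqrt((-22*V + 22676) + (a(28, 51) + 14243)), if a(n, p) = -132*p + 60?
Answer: sqrt(30863) ≈ 175.68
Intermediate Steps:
V = -28 (V = 2**2*(-7) = 4*(-7) = -28)
a(n, p) = 60 - 132*p
sqrt((-22*V + 22676) + (a(28, 51) + 14243)) = sqrt((-22*(-28) + 22676) + ((60 - 132*51) + 14243)) = sqrt((616 + 22676) + ((60 - 6732) + 14243)) = sqrt(23292 + (-6672 + 14243)) = sqrt(23292 + 7571) = sqrt(30863)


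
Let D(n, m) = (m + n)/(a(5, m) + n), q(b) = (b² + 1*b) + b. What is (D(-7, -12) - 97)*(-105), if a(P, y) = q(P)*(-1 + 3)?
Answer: 30650/3 ≈ 10217.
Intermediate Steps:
q(b) = b² + 2*b (q(b) = (b² + b) + b = (b + b²) + b = b² + 2*b)
a(P, y) = 2*P*(2 + P) (a(P, y) = (P*(2 + P))*(-1 + 3) = (P*(2 + P))*2 = 2*P*(2 + P))
D(n, m) = (m + n)/(70 + n) (D(n, m) = (m + n)/(2*5*(2 + 5) + n) = (m + n)/(2*5*7 + n) = (m + n)/(70 + n))
(D(-7, -12) - 97)*(-105) = ((-12 - 7)/(70 - 7) - 97)*(-105) = (-19/63 - 97)*(-105) = -6130/63*(-105) = 30650/3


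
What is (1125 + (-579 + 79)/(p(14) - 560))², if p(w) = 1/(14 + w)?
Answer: 311623995765625/245831041 ≈ 1.2676e+6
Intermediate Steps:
(1125 + (-579 + 79)/(p(14) - 560))² = (1125 + (-579 + 79)/(1/(14 + 14) - 560))² = (1125 - 500/(1/28 - 560))² = (1125 - 500/(-15679/28))² = (1125 - 500*(-28/15679))² = (1125 + 14000/15679)² = (17652875/15679)² = 311623995765625/245831041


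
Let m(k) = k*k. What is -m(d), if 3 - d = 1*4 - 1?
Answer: 0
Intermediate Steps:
d = 0 (d = 3 - (1*4 - 1) = 3 - (4 - 1) = 3 - 1*3 = 3 - 3 = 0)
m(k) = k**2
-m(d) = -1*0**2 = -1*0 = 0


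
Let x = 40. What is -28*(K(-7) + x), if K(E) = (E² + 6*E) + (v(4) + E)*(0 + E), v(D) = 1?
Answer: -2492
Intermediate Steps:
K(E) = E² + 6*E + E*(1 + E) (K(E) = (E² + 6*E) + (1 + E)*(0 + E) = (E² + 6*E) + (1 + E)*E = (E² + 6*E) + E*(1 + E) = E² + 6*E + E*(1 + E))
-28*(K(-7) + x) = -28*(-7*(7 + 2*(-7)) + 40) = -28*(-7*(7 - 14) + 40) = -28*(-7*(-7) + 40) = -28*(49 + 40) = -28*89 = -2492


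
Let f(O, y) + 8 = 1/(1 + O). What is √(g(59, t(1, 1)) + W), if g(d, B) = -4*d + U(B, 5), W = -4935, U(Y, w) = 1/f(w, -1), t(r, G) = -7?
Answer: I*√11423021/47 ≈ 71.911*I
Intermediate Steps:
f(O, y) = -8 + 1/(1 + O)
U(Y, w) = (1 + w)/(-7 - 8*w) (U(Y, w) = 1/((-7 - 8*w)/(1 + w)) = (1 + w)/(-7 - 8*w))
g(d, B) = -6/47 - 4*d (g(d, B) = -4*d + (-1 - 1*5)/(7 + 8*5) = -4*d + (-1 - 5)/(7 + 40) = -4*d - 6/47 = -6/47 - 4*d)
√(g(59, t(1, 1)) + W) = √((-6/47 - 4*59) - 4935) = √((-6/47 - 236) - 4935) = √(-11098/47 - 4935) = √(-243043/47) = I*√11423021/47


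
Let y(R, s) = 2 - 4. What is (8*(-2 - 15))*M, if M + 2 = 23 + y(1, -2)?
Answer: -2584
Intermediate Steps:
y(R, s) = -2
M = 19 (M = -2 + (23 - 2) = -2 + 21 = 19)
(8*(-2 - 15))*M = (8*(-2 - 15))*19 = (8*(-17))*19 = -136*19 = -2584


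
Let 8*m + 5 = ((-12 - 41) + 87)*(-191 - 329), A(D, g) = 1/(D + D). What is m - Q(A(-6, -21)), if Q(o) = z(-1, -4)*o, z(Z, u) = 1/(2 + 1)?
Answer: -159163/72 ≈ -2210.6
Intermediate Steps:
A(D, g) = 1/(2*D)
z(Z, u) = 1/3
m = -17685/8 (m = -5/8 + (((-12 - 41) + 87)*(-191 - 329))/8 = -5/8 + ((-53 + 87)*(-520))/8 = -5/8 + (34*(-520))/8 = -5/8 + (1/8)*(-17680) = -5/8 - 2210 = -17685/8 ≈ -2210.6)
Q(o) = o/3
m - Q(A(-6, -21)) = -17685/8 - (1/2)/(-6)/3 = -17685/8 - (1/2)*(-1/6)/3 = -17685/8 - (-1)/(3*12) = -17685/8 - 1*(-1/36) = -17685/8 + 1/36 = -159163/72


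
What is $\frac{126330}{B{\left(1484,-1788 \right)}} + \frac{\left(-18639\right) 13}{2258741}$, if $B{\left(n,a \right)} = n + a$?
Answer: $- \frac{142710205929}{343328632} \approx -415.67$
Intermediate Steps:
$B{\left(n,a \right)} = a + n$
$\frac{126330}{B{\left(1484,-1788 \right)}} + \frac{\left(-18639\right) 13}{2258741} = \frac{126330}{-1788 + 1484} + \frac{\left(-18639\right) 13}{2258741} = \frac{126330}{-304} - \frac{242307}{2258741} = 126330 \left(- \frac{1}{304}\right) - \frac{242307}{2258741} = - \frac{63165}{152} - \frac{242307}{2258741} = - \frac{142710205929}{343328632}$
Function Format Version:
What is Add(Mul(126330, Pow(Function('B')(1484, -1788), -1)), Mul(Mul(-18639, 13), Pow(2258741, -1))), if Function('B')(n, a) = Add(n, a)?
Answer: Rational(-142710205929, 343328632) ≈ -415.67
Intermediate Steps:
Function('B')(n, a) = Add(a, n)
Add(Mul(126330, Pow(Function('B')(1484, -1788), -1)), Mul(Mul(-18639, 13), Pow(2258741, -1))) = Add(Mul(126330, Pow(Add(-1788, 1484), -1)), Mul(Mul(-18639, 13), Pow(2258741, -1))) = Add(Mul(126330, Pow(-304, -1)), Mul(-242307, Rational(1, 2258741))) = Add(Mul(126330, Rational(-1, 304)), Rational(-242307, 2258741)) = Add(Rational(-63165, 152), Rational(-242307, 2258741)) = Rational(-142710205929, 343328632)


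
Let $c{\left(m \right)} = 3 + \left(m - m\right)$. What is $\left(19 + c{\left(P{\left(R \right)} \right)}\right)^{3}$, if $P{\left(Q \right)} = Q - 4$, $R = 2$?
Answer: $10648$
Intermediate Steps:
$P{\left(Q \right)} = -4 + Q$ ($P{\left(Q \right)} = Q - 4 = -4 + Q$)
$c{\left(m \right)} = 3$ ($c{\left(m \right)} = 3 + 0 = 3$)
$\left(19 + c{\left(P{\left(R \right)} \right)}\right)^{3} = \left(19 + 3\right)^{3} = 22^{3} = 10648$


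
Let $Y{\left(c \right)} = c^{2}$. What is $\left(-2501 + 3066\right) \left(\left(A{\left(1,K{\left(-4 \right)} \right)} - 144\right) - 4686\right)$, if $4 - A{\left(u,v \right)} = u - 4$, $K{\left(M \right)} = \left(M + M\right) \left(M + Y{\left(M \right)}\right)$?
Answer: $-2724995$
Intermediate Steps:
$K{\left(M \right)} = 2 M \left(M + M^{2}\right)$ ($K{\left(M \right)} = \left(M + M\right) \left(M + M^{2}\right) = 2 M \left(M + M^{2}\right)$)
$A{\left(u,v \right)} = 8 - u$ ($A{\left(u,v \right)} = 4 - \left(u - 4\right) = 4 - \left(-4 + u\right) = 8 - u$)
$\left(-2501 + 3066\right) \left(\left(A{\left(1,K{\left(-4 \right)} \right)} - 144\right) - 4686\right) = \left(-2501 + 3066\right) \left(\left(\left(8 - 1\right) - 144\right) - 4686\right) = 565 \left(\left(\left(8 - 1\right) - 144\right) - 4686\right) = 565 \left(\left(7 - 144\right) - 4686\right) = 565 \left(-137 - 4686\right) = 565 \left(-4823\right) = -2724995$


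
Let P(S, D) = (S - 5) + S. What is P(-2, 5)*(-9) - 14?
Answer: 67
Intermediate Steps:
P(S, D) = -5 + 2*S (P(S, D) = (-5 + S) + S = -5 + 2*S)
P(-2, 5)*(-9) - 14 = (-5 + 2*(-2))*(-9) - 14 = (-5 - 4)*(-9) - 14 = -9*(-9) - 14 = 81 - 14 = 67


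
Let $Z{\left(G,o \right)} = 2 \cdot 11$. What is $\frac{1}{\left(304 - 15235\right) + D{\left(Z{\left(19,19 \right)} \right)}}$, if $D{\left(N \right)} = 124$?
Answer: $- \frac{1}{14807} \approx -6.7536 \cdot 10^{-5}$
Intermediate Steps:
$Z{\left(G,o \right)} = 22$
$\frac{1}{\left(304 - 15235\right) + D{\left(Z{\left(19,19 \right)} \right)}} = \frac{1}{\left(304 - 15235\right) + 124} = \frac{1}{-14931 + 124} = \frac{1}{-14807} = - \frac{1}{14807}$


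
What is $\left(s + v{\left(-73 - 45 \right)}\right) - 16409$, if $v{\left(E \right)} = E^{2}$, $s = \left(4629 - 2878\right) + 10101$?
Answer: $9367$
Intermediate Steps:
$s = 11852$ ($s = 1751 + 10101 = 11852$)
$\left(s + v{\left(-73 - 45 \right)}\right) - 16409 = \left(11852 + \left(-73 - 45\right)^{2}\right) - 16409 = \left(11852 + \left(-118\right)^{2}\right) - 16409 = \left(11852 + 13924\right) - 16409 = 25776 - 16409 = 9367$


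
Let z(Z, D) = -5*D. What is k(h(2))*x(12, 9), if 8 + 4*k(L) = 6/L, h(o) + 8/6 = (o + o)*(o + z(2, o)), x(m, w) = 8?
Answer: -409/25 ≈ -16.360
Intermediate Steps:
h(o) = -4/3 - 8*o² (h(o) = -4/3 + (o + o)*(o - 5*o) = -4/3 + (2*o)*(-4*o) = -4/3 - 8*o²)
k(L) = -2 + 3/(2*L) (k(L) = -2 + (6/L)/4 = -2 + 3/(2*L))
k(h(2))*x(12, 9) = (-2 + 3/(2*(-4/3 - 8*2²)))*8 = (-2 + 3/(2*(-4/3 - 8*4)))*8 = (-2 + 3/(2*(-4/3 - 32)))*8 = (-2 + 3/(2*(-100/3)))*8 = (-2 + (3/2)*(-3/100))*8 = (-2 - 9/200)*8 = -409/200*8 = -409/25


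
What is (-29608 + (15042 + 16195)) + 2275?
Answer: 3904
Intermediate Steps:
(-29608 + (15042 + 16195)) + 2275 = (-29608 + 31237) + 2275 = 1629 + 2275 = 3904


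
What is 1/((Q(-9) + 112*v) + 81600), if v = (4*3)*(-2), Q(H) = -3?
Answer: 1/78909 ≈ 1.2673e-5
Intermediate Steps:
v = -24 (v = 12*(-2) = -24)
1/((Q(-9) + 112*v) + 81600) = 1/((-3 + 112*(-24)) + 81600) = 1/((-3 - 2688) + 81600) = 1/(-2691 + 81600) = 1/78909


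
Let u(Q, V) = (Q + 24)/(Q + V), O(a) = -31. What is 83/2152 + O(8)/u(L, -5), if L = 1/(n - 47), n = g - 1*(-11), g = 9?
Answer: 9126533/1392344 ≈ 6.5548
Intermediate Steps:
n = 20 (n = 9 - 1*(-11) = 9 + 11 = 20)
L = -1/27 (L = 1/(20 - 47) = 1/(-27) = -1/27 ≈ -0.037037)
u(Q, V) = (24 + Q)/(Q + V)
83/2152 + O(8)/u(L, -5) = 83/2152 - 31*(-1/27 - 5)/(24 - 1/27) = 83*(1/2152) - 31/((647/27)/(-136/27)) = 83/2152 - 31/((-27/136*647/27)) = 83/2152 - 31/(-647/136) = 83/2152 - 31*(-136/647) = 83/2152 + 4216/647 = 9126533/1392344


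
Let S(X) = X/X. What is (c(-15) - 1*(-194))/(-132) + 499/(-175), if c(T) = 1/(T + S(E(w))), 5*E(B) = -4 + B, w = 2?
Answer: -66537/15400 ≈ -4.3206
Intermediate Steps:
E(B) = -4/5 + B/5 (E(B) = (-4 + B)/5 = -4/5 + B/5)
S(X) = 1
c(T) = 1/(1 + T) (c(T) = 1/(T + 1) = 1/(1 + T))
(c(-15) - 1*(-194))/(-132) + 499/(-175) = (1/(1 - 15) - 1*(-194))/(-132) + 499/(-175) = (1/(-14) + 194)*(-1/132) + 499*(-1/175) = (-1/14 + 194)*(-1/132) - 499/175 = (2715/14)*(-1/132) - 499/175 = -905/616 - 499/175 = -66537/15400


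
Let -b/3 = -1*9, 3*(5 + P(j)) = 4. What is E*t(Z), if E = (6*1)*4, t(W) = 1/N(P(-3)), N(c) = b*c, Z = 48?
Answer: -8/33 ≈ -0.24242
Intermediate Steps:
P(j) = -11/3 (P(j) = -5 + (⅓)*4 = -5 + 4/3 = -11/3)
b = 27 (b = -(-3)*9 = -3*(-9) = 27)
N(c) = 27*c
t(W) = -1/99 (t(W) = 1/(27*(-11/3)) = 1/(-99) = -1/99)
E = 24 (E = 6*4 = 24)
E*t(Z) = 24*(-1/99) = -8/33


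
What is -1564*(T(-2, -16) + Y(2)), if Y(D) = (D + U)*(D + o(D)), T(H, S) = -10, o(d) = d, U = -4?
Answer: 28152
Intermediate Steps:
Y(D) = 2*D*(-4 + D) (Y(D) = (D - 4)*(D + D) = (-4 + D)*(2*D) = 2*D*(-4 + D))
-1564*(T(-2, -16) + Y(2)) = -1564*(-10 + 2*2*(-4 + 2)) = -1564*(-10 + 2*2*(-2)) = -1564*(-10 - 8) = -1564*(-18) = 28152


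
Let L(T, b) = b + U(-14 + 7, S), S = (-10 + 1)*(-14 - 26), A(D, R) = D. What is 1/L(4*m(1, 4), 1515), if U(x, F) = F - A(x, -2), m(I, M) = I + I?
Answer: 1/1882 ≈ 0.00053135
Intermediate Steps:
S = 360 (S = -9*(-40) = 360)
m(I, M) = 2*I
U(x, F) = F - x
L(T, b) = 367 + b (L(T, b) = b + (360 - (-14 + 7)) = b + (360 - 1*(-7)) = b + (360 + 7) = b + 367 = 367 + b)
1/L(4*m(1, 4), 1515) = 1/(367 + 1515) = 1/1882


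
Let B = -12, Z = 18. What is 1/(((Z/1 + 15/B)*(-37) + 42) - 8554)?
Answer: -4/36527 ≈ -0.00010951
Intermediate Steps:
1/(((Z/1 + 15/B)*(-37) + 42) - 8554) = 1/(((18/1 + 15/(-12))*(-37) + 42) - 8554) = 1/(((18*1 + 15*(-1/12))*(-37) + 42) - 8554) = 1/(((18 - 5/4)*(-37) + 42) - 8554) = 1/(((67/4)*(-37) + 42) - 8554) = 1/((-2479/4 + 42) - 8554) = 1/(-2311/4 - 8554) = 1/(-36527/4) = -4/36527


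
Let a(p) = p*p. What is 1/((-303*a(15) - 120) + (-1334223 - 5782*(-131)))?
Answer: -1/645076 ≈ -1.5502e-6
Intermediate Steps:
a(p) = p**2
1/((-303*a(15) - 120) + (-1334223 - 5782*(-131))) = 1/((-303*15**2 - 120) + (-1334223 - 5782*(-131))) = 1/((-303*225 - 120) + (-1334223 + 757442)) = 1/((-68175 - 120) - 576781) = 1/(-68295 - 576781) = 1/(-645076) = -1/645076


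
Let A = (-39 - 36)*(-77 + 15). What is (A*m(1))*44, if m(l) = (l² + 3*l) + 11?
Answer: 3069000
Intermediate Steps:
m(l) = 11 + l² + 3*l
A = 4650 (A = -75*(-62) = 4650)
(A*m(1))*44 = (4650*(11 + 1² + 3*1))*44 = (4650*(11 + 1 + 3))*44 = (4650*15)*44 = 69750*44 = 3069000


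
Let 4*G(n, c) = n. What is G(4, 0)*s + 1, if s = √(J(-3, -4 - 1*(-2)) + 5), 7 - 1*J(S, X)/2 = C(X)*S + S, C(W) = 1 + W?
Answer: 1 + √19 ≈ 5.3589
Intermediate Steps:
G(n, c) = n/4
J(S, X) = 14 - 2*S - 2*S*(1 + X) (J(S, X) = 14 - 2*((1 + X)*S + S) = 14 - 2*(S*(1 + X) + S) = 14 - 2*(S + S*(1 + X)) = 14 + (-2*S - 2*S*(1 + X)) = 14 - 2*S - 2*S*(1 + X))
s = √19 (s = √((14 - 2*(-3) - 2*(-3)*(1 + (-4 - 1*(-2)))) + 5) = √((14 + 6 - 2*(-3)*(1 + (-4 + 2))) + 5) = √((14 + 6 - 2*(-3)*(1 - 2)) + 5) = √((14 + 6 - 2*(-3)*(-1)) + 5) = √((14 + 6 - 6) + 5) = √(14 + 5) = √19 ≈ 4.3589)
G(4, 0)*s + 1 = ((¼)*4)*√19 + 1 = 1*√19 + 1 = √19 + 1 = 1 + √19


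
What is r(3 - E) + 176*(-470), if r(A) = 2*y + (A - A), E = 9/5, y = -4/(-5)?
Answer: -413592/5 ≈ -82718.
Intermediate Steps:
y = ⅘ (y = -4*(-⅕) = ⅘ ≈ 0.80000)
E = 9/5 (E = 9*(⅕) = 9/5 ≈ 1.8000)
r(A) = 8/5 (r(A) = 2*(⅘) + (A - A) = 8/5 + 0 = 8/5)
r(3 - E) + 176*(-470) = 8/5 + 176*(-470) = 8/5 - 82720 = -413592/5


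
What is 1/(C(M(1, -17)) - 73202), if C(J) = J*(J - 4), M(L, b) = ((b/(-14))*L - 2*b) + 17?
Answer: -196/13854167 ≈ -1.4147e-5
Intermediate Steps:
M(L, b) = 17 - 2*b - L*b/14 (M(L, b) = ((b*(-1/14))*L - 2*b) + 17 = ((-b/14)*L - 2*b) + 17 = (-L*b/14 - 2*b) + 17 = (-2*b - L*b/14) + 17 = 17 - 2*b - L*b/14)
C(J) = J*(-4 + J)
1/(C(M(1, -17)) - 73202) = 1/((17 - 2*(-17) - 1/14*1*(-17))*(-4 + (17 - 2*(-17) - 1/14*1*(-17))) - 73202) = 1/((17 + 34 + 17/14)*(-4 + (17 + 34 + 17/14)) - 73202) = 1/(731*(-4 + 731/14)/14 - 73202) = 1/((731/14)*(675/14) - 73202) = 1/(493425/196 - 73202) = 1/(-13854167/196) = -196/13854167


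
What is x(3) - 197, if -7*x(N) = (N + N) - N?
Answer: -1382/7 ≈ -197.43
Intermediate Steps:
x(N) = -N/7 (x(N) = -((N + N) - N)/7 = -(2*N - N)/7 = -N/7)
x(3) - 197 = -1/7*3 - 197 = -3/7 - 197 = -1382/7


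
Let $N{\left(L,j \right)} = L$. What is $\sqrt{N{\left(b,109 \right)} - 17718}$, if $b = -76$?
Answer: $i \sqrt{17794} \approx 133.39 i$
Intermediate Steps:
$\sqrt{N{\left(b,109 \right)} - 17718} = \sqrt{-76 - 17718} = \sqrt{-17794} = i \sqrt{17794}$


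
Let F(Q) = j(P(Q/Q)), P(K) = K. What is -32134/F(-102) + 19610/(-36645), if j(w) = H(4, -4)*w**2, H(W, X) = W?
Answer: -117762887/14658 ≈ -8034.0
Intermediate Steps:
j(w) = 4*w**2
F(Q) = 4 (F(Q) = 4*(Q/Q)**2 = 4*1**2 = 4*1 = 4)
-32134/F(-102) + 19610/(-36645) = -32134/4 + 19610/(-36645) = -32134*1/4 + 19610*(-1/36645) = -16067/2 - 3922/7329 = -117762887/14658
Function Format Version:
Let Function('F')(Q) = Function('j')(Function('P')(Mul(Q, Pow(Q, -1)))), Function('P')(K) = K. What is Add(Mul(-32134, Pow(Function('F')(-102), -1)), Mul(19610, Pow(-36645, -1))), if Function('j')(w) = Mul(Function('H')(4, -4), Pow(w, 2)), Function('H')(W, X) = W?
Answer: Rational(-117762887, 14658) ≈ -8034.0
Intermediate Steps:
Function('j')(w) = Mul(4, Pow(w, 2))
Function('F')(Q) = 4 (Function('F')(Q) = Mul(4, Pow(Mul(Q, Pow(Q, -1)), 2)) = Mul(4, Pow(1, 2)) = Mul(4, 1) = 4)
Add(Mul(-32134, Pow(Function('F')(-102), -1)), Mul(19610, Pow(-36645, -1))) = Add(Mul(-32134, Pow(4, -1)), Mul(19610, Pow(-36645, -1))) = Add(Mul(-32134, Rational(1, 4)), Mul(19610, Rational(-1, 36645))) = Add(Rational(-16067, 2), Rational(-3922, 7329)) = Rational(-117762887, 14658)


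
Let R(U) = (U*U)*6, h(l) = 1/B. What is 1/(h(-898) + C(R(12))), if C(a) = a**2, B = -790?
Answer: 790/589731839 ≈ 1.3396e-6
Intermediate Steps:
h(l) = -1/790 (h(l) = 1/(-790) = -1/790)
R(U) = 6*U**2 (R(U) = U**2*6 = 6*U**2)
1/(h(-898) + C(R(12))) = 1/(-1/790 + (6*12**2)**2) = 1/(-1/790 + (6*144)**2) = 1/(-1/790 + 864**2) = 1/(-1/790 + 746496) = 1/(589731839/790) = 790/589731839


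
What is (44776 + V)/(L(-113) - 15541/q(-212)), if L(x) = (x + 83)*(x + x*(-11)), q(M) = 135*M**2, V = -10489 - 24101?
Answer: -61802943840/205686231541 ≈ -0.30047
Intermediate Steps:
V = -34590
L(x) = -10*x*(83 + x) (L(x) = (83 + x)*(x - 11*x) = (83 + x)*(-10*x) = -10*x*(83 + x))
(44776 + V)/(L(-113) - 15541/q(-212)) = (44776 - 34590)/(-10*(-113)*(83 - 113) - 15541/(135*(-212)**2)) = 10186/(-10*(-113)*(-30) - 15541/(135*44944)) = 10186/(-33900 - 15541/6067440) = 10186/(-205686231541/6067440) = 10186*(-6067440/205686231541) = -61802943840/205686231541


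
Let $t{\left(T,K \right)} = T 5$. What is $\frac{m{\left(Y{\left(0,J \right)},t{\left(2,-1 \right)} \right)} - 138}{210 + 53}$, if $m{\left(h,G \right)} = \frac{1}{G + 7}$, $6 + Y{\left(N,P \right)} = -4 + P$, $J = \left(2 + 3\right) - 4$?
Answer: $- \frac{2345}{4471} \approx -0.52449$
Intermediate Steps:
$t{\left(T,K \right)} = 5 T$
$J = 1$ ($J = 5 - 4 = 1$)
$Y{\left(N,P \right)} = -10 + P$ ($Y{\left(N,P \right)} = -6 + \left(-4 + P\right) = -10 + P$)
$m{\left(h,G \right)} = \frac{1}{7 + G}$
$\frac{m{\left(Y{\left(0,J \right)},t{\left(2,-1 \right)} \right)} - 138}{210 + 53} = \frac{\frac{1}{7 + 5 \cdot 2} - 138}{210 + 53} = \frac{\frac{1}{7 + 10} - 138}{263} = \left(\frac{1}{17} - 138\right) \frac{1}{263} = \left(- \frac{2345}{17}\right) \frac{1}{263} = - \frac{2345}{4471}$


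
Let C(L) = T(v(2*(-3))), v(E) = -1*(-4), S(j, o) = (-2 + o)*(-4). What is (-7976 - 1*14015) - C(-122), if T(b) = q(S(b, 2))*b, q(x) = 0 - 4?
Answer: -21975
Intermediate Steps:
S(j, o) = 8 - 4*o
v(E) = 4
q(x) = -4
T(b) = -4*b
C(L) = -16 (C(L) = -4*4 = -16)
(-7976 - 1*14015) - C(-122) = (-7976 - 1*14015) - 1*(-16) = (-7976 - 14015) + 16 = -21991 + 16 = -21975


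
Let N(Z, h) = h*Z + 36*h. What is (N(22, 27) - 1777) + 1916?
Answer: 1705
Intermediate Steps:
N(Z, h) = 36*h + Z*h (N(Z, h) = Z*h + 36*h = 36*h + Z*h)
(N(22, 27) - 1777) + 1916 = (27*(36 + 22) - 1777) + 1916 = (27*58 - 1777) + 1916 = (1566 - 1777) + 1916 = -211 + 1916 = 1705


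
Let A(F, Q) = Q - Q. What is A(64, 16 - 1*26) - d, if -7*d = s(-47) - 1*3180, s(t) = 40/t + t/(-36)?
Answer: -5379791/11844 ≈ -454.22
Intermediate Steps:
s(t) = 40/t - t/36 (s(t) = 40/t + t*(-1/36) = 40/t - t/36)
A(F, Q) = 0
d = 5379791/11844 (d = -((40/(-47) - 1/36*(-47)) - 1*3180)/7 = -((40*(-1/47) + 47/36) - 3180)/7 = -((-40/47 + 47/36) - 3180)/7 = -(769/1692 - 3180)/7 = -⅐*(-5379791/1692) = 5379791/11844 ≈ 454.22)
A(64, 16 - 1*26) - d = 0 - 1*5379791/11844 = 0 - 5379791/11844 = -5379791/11844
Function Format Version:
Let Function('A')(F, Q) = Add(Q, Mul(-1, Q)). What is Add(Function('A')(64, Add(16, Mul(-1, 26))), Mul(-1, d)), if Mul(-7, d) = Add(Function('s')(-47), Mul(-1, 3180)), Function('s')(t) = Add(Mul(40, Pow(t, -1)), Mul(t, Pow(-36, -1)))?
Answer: Rational(-5379791, 11844) ≈ -454.22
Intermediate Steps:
Function('s')(t) = Add(Mul(40, Pow(t, -1)), Mul(Rational(-1, 36), t)) (Function('s')(t) = Add(Mul(40, Pow(t, -1)), Mul(t, Rational(-1, 36))) = Add(Mul(40, Pow(t, -1)), Mul(Rational(-1, 36), t)))
Function('A')(F, Q) = 0
d = Rational(5379791, 11844) (d = Mul(Rational(-1, 7), Add(Add(Mul(40, Pow(-47, -1)), Mul(Rational(-1, 36), -47)), Mul(-1, 3180))) = Mul(Rational(-1, 7), Add(Add(Mul(40, Rational(-1, 47)), Rational(47, 36)), -3180)) = Mul(Rational(-1, 7), Add(Add(Rational(-40, 47), Rational(47, 36)), -3180)) = Mul(Rational(-1, 7), Add(Rational(769, 1692), -3180)) = Mul(Rational(-1, 7), Rational(-5379791, 1692)) = Rational(5379791, 11844) ≈ 454.22)
Add(Function('A')(64, Add(16, Mul(-1, 26))), Mul(-1, d)) = Add(0, Mul(-1, Rational(5379791, 11844))) = Add(0, Rational(-5379791, 11844)) = Rational(-5379791, 11844)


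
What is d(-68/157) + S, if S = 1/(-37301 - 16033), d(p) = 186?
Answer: 9920123/53334 ≈ 186.00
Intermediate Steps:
S = -1/53334 (S = 1/(-53334) = -1/53334 ≈ -1.8750e-5)
d(-68/157) + S = 186 - 1/53334 = 9920123/53334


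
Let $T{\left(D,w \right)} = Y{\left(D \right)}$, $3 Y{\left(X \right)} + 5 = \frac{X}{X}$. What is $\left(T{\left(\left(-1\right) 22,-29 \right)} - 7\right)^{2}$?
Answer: $\frac{625}{9} \approx 69.444$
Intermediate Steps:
$Y{\left(X \right)} = - \frac{4}{3}$ ($Y{\left(X \right)} = - \frac{5}{3} + \frac{X \frac{1}{X}}{3} = - \frac{5}{3} + \frac{1}{3} \cdot 1 = - \frac{5}{3} + \frac{1}{3} = - \frac{4}{3}$)
$T{\left(D,w \right)} = - \frac{4}{3}$
$\left(T{\left(\left(-1\right) 22,-29 \right)} - 7\right)^{2} = \left(- \frac{4}{3} - 7\right)^{2} = \left(- \frac{25}{3}\right)^{2} = \frac{625}{9}$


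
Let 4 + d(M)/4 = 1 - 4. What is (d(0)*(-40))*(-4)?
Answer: -4480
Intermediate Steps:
d(M) = -28 (d(M) = -16 + 4*(1 - 4) = -16 + 4*(-3) = -16 - 12 = -28)
(d(0)*(-40))*(-4) = -28*(-40)*(-4) = 1120*(-4) = -4480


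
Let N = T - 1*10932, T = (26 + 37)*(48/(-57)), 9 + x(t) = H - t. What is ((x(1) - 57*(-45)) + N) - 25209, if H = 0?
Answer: -639142/19 ≈ -33639.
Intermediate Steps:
x(t) = -9 - t (x(t) = -9 + (0 - t) = -9 - t)
T = -1008/19 (T = 63*(48*(-1/57)) = 63*(-16/19) = -1008/19 ≈ -53.053)
N = -208716/19 (N = -1008/19 - 1*10932 = -1008/19 - 10932 = -208716/19 ≈ -10985.)
((x(1) - 57*(-45)) + N) - 25209 = (((-9 - 1*1) - 57*(-45)) - 208716/19) - 25209 = (((-9 - 1) + 2565) - 208716/19) - 25209 = ((-10 + 2565) - 208716/19) - 25209 = (2555 - 208716/19) - 25209 = -160171/19 - 25209 = -639142/19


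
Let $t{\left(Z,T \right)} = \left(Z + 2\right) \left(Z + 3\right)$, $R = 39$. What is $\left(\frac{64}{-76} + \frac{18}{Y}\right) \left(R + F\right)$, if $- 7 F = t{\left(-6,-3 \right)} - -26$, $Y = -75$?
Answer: $- \frac{24158}{665} \approx -36.328$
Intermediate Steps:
$t{\left(Z,T \right)} = \left(2 + Z\right) \left(3 + Z\right)$
$F = - \frac{38}{7}$ ($F = - \frac{\left(6 + \left(-6\right)^{2} + 5 \left(-6\right)\right) - -26}{7} = - \frac{\left(6 + 36 - 30\right) + 26}{7} = - \frac{12 + 26}{7} = \left(- \frac{1}{7}\right) 38 = - \frac{38}{7} \approx -5.4286$)
$\left(\frac{64}{-76} + \frac{18}{Y}\right) \left(R + F\right) = \left(\frac{64}{-76} + \frac{18}{-75}\right) \left(39 - \frac{38}{7}\right) = \left(64 \left(- \frac{1}{76}\right) + 18 \left(- \frac{1}{75}\right)\right) \frac{235}{7} = \left(- \frac{16}{19} - \frac{6}{25}\right) \frac{235}{7} = \left(- \frac{514}{475}\right) \frac{235}{7} = - \frac{24158}{665}$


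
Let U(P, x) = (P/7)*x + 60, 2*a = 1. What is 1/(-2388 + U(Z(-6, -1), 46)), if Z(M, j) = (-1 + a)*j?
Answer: -7/16273 ≈ -0.00043016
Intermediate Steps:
a = ½ (a = (½)*1 = ½ ≈ 0.50000)
Z(M, j) = -j/2 (Z(M, j) = (-1 + ½)*j = -j/2)
U(P, x) = 60 + P*x/7 (U(P, x) = (P/7)*x + 60 = P*x/7 + 60 = 60 + P*x/7)
1/(-2388 + U(Z(-6, -1), 46)) = 1/(-2388 + (60 + (⅐)*(-½*(-1))*46)) = 1/(-2388 + (60 + (⅐)*(½)*46)) = 1/(-2388 + (60 + 23/7)) = 1/(-2388 + 443/7) = 1/(-16273/7) = -7/16273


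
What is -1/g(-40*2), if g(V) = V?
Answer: 1/80 ≈ 0.012500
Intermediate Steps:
-1/g(-40*2) = -1/((-40*2)) = -1/(-80) = -1*(-1/80) = 1/80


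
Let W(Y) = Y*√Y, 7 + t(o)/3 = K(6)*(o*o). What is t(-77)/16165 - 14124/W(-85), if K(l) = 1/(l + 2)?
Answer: 17619/129320 - 14124*I*√85/7225 ≈ 0.13624 - 18.023*I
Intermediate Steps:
K(l) = 1/(2 + l)
t(o) = -21 + 3*o²/8 (t(o) = -21 + 3*((o*o)/(2 + 6)) = -21 + 3*(o²/8) = -21 + 3*o²/8)
W(Y) = Y^(3/2)
t(-77)/16165 - 14124/W(-85) = (-21 + (3/8)*(-77)²)/16165 - 14124*I*√85/7225 = (-21 + (3/8)*5929)*(1/16165) - 14124*I*√85/7225 = (-21 + 17787/8)*(1/16165) - 14124*I*√85/7225 = (17619/8)*(1/16165) - 14124*I*√85/7225 = 17619/129320 - 14124*I*√85/7225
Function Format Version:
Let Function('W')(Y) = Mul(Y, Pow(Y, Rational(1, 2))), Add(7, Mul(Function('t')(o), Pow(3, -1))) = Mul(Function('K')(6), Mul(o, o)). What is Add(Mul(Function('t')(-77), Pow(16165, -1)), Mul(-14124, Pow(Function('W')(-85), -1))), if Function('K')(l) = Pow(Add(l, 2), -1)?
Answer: Add(Rational(17619, 129320), Mul(Rational(-14124, 7225), I, Pow(85, Rational(1, 2)))) ≈ Add(0.13624, Mul(-18.023, I))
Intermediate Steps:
Function('K')(l) = Pow(Add(2, l), -1)
Function('t')(o) = Add(-21, Mul(Rational(3, 8), Pow(o, 2))) (Function('t')(o) = Add(-21, Mul(3, Mul(Pow(Add(2, 6), -1), Mul(o, o)))) = Add(-21, Mul(3, Mul(Pow(8, -1), Pow(o, 2)))) = Add(-21, Mul(3, Mul(Rational(1, 8), Pow(o, 2)))) = Add(-21, Mul(Rational(3, 8), Pow(o, 2))))
Function('W')(Y) = Pow(Y, Rational(3, 2))
Add(Mul(Function('t')(-77), Pow(16165, -1)), Mul(-14124, Pow(Function('W')(-85), -1))) = Add(Mul(Add(-21, Mul(Rational(3, 8), Pow(-77, 2))), Pow(16165, -1)), Mul(-14124, Pow(Pow(-85, Rational(3, 2)), -1))) = Add(Mul(Add(-21, Mul(Rational(3, 8), 5929)), Rational(1, 16165)), Mul(-14124, Pow(Mul(-85, I, Pow(85, Rational(1, 2))), -1))) = Add(Mul(Add(-21, Rational(17787, 8)), Rational(1, 16165)), Mul(-14124, Mul(Rational(1, 7225), I, Pow(85, Rational(1, 2))))) = Add(Mul(Rational(17619, 8), Rational(1, 16165)), Mul(Rational(-14124, 7225), I, Pow(85, Rational(1, 2)))) = Add(Rational(17619, 129320), Mul(Rational(-14124, 7225), I, Pow(85, Rational(1, 2))))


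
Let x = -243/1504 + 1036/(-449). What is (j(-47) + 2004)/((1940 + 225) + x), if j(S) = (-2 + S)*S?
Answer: 49296608/24751671 ≈ 1.9916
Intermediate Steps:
x = -1667251/675296 (x = -243*1/1504 + 1036*(-1/449) = -243/1504 - 1036/449 = -1667251/675296 ≈ -2.4689)
j(S) = S*(-2 + S)
(j(-47) + 2004)/((1940 + 225) + x) = (-47*(-2 - 47) + 2004)/((1940 + 225) - 1667251/675296) = (-47*(-49) + 2004)/(2165 - 1667251/675296) = (2303 + 2004)/(1460348589/675296) = 4307*(675296/1460348589) = 49296608/24751671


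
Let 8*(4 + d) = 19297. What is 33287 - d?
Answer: 247031/8 ≈ 30879.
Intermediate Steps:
d = 19265/8 (d = -4 + (⅛)*19297 = -4 + 19297/8 = 19265/8 ≈ 2408.1)
33287 - d = 33287 - 1*19265/8 = 33287 - 19265/8 = 247031/8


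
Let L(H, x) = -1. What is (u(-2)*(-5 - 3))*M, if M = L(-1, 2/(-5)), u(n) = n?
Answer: -16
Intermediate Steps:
M = -1
(u(-2)*(-5 - 3))*M = -2*(-5 - 3)*(-1) = -2*(-8)*(-1) = 16*(-1) = -16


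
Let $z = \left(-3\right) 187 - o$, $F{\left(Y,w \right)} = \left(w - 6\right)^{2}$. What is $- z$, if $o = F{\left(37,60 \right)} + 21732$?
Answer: $25209$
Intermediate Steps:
$F{\left(Y,w \right)} = \left(-6 + w\right)^{2}$
$o = 24648$ ($o = \left(-6 + 60\right)^{2} + 21732 = 54^{2} + 21732 = 2916 + 21732 = 24648$)
$z = -25209$ ($z = \left(-3\right) 187 - 24648 = -561 - 24648 = -25209$)
$- z = \left(-1\right) \left(-25209\right) = 25209$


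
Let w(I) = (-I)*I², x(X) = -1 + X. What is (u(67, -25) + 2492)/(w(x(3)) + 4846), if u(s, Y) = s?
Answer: 2559/4838 ≈ 0.52894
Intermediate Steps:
w(I) = -I³
(u(67, -25) + 2492)/(w(x(3)) + 4846) = (67 + 2492)/(-(-1 + 3)³ + 4846) = 2559/(-1*2³ + 4846) = 2559/(-1*8 + 4846) = 2559/(-8 + 4846) = 2559/4838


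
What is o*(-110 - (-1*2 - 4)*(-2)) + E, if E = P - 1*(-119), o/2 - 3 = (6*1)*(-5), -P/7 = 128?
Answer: 5811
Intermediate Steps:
P = -896 (P = -7*128 = -896)
o = -54 (o = 6 + 2*((6*1)*(-5)) = 6 + 2*(6*(-5)) = 6 + 2*(-30) = 6 - 60 = -54)
E = -777 (E = -896 - 1*(-119) = -896 + 119 = -777)
o*(-110 - (-1*2 - 4)*(-2)) + E = -54*(-110 - (-1*2 - 4)*(-2)) - 777 = -54*(-110 - (-2 - 4)*(-2)) - 777 = -54*(-110 - (-6)*(-2)) - 777 = -54*(-110 - 1*12) - 777 = -54*(-110 - 12) - 777 = -54*(-122) - 777 = 6588 - 777 = 5811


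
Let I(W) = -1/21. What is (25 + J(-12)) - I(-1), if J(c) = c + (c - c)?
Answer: 274/21 ≈ 13.048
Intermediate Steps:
J(c) = c (J(c) = c + 0 = c)
I(W) = -1/21 (I(W) = -1*1/21 = -1/21)
(25 + J(-12)) - I(-1) = (25 - 12) - 1*(-1/21) = 13 + 1/21 = 274/21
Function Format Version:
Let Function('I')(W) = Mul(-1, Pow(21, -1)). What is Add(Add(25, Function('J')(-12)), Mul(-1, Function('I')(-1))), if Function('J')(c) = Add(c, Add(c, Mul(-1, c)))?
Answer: Rational(274, 21) ≈ 13.048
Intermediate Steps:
Function('J')(c) = c (Function('J')(c) = Add(c, 0) = c)
Function('I')(W) = Rational(-1, 21) (Function('I')(W) = Mul(-1, Rational(1, 21)) = Rational(-1, 21))
Add(Add(25, Function('J')(-12)), Mul(-1, Function('I')(-1))) = Add(Add(25, -12), Mul(-1, Rational(-1, 21))) = Add(13, Rational(1, 21)) = Rational(274, 21)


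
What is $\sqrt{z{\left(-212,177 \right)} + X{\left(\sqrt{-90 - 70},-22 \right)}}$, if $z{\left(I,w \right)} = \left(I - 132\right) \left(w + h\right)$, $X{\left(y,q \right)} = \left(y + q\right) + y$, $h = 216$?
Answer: $\sqrt{-135214 + 8 i \sqrt{10}} \approx 0.034 + 367.71 i$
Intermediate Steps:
$X{\left(y,q \right)} = q + 2 y$ ($X{\left(y,q \right)} = \left(q + y\right) + y = q + 2 y$)
$z{\left(I,w \right)} = \left(-132 + I\right) \left(216 + w\right)$ ($z{\left(I,w \right)} = \left(I - 132\right) \left(w + 216\right) = \left(-132 + I\right) \left(216 + w\right)$)
$\sqrt{z{\left(-212,177 \right)} + X{\left(\sqrt{-90 - 70},-22 \right)}} = \sqrt{\left(-28512 - 23364 + 216 \left(-212\right) - 37524\right) - \left(22 - 2 \sqrt{-90 - 70}\right)} = \sqrt{\left(-28512 - 23364 - 45792 - 37524\right) - \left(22 - 2 \sqrt{-160}\right)} = \sqrt{-135192 - \left(22 - 2 \cdot 4 i \sqrt{10}\right)} = \sqrt{-135192 - \left(22 - 8 i \sqrt{10}\right)} = \sqrt{-135214 + 8 i \sqrt{10}}$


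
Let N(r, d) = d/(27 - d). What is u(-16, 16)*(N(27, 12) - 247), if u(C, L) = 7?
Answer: -8617/5 ≈ -1723.4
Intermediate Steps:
u(-16, 16)*(N(27, 12) - 247) = 7*(-1*12/(-27 + 12) - 247) = 7*(-1*12/(-15) - 247) = 7*(-1*12*(-1/15) - 247) = 7*(4/5 - 247) = 7*(-1231/5) = -8617/5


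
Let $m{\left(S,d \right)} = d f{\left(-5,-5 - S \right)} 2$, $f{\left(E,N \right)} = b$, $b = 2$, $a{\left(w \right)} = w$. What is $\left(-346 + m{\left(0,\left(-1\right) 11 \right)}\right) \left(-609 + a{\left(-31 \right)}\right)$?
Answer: $249600$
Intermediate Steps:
$f{\left(E,N \right)} = 2$
$m{\left(S,d \right)} = 4 d$ ($m{\left(S,d \right)} = d 2 \cdot 2 = 2 d 2 = 4 d$)
$\left(-346 + m{\left(0,\left(-1\right) 11 \right)}\right) \left(-609 + a{\left(-31 \right)}\right) = \left(-346 + 4 \left(\left(-1\right) 11\right)\right) \left(-609 - 31\right) = \left(-346 + 4 \left(-11\right)\right) \left(-640\right) = \left(-346 - 44\right) \left(-640\right) = \left(-390\right) \left(-640\right) = 249600$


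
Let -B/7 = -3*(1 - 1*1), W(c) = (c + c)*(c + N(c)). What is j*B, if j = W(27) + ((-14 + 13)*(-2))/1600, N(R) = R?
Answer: 0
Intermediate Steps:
W(c) = 4*c² (W(c) = (c + c)*(c + c) = (2*c)*(2*c) = 4*c²)
B = 0 (B = -(-21)*(1 - 1*1) = -(-21)*(1 - 1) = -(-21)*0 = -7*0 = 0)
j = 2332801/800 (j = 4*27² + ((-14 + 13)*(-2))/1600 = 4*729 - 1*(-2)*(1/1600) = 2916 + 2*(1/1600) = 2916 + 1/800 = 2332801/800 ≈ 2916.0)
j*B = (2332801/800)*0 = 0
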